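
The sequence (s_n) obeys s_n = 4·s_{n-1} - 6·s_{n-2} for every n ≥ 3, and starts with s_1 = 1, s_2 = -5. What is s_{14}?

-576320

Iterate the recurrence:
s_3 = -26;  s_4 = -74;  s_5 = -140;  …;  s_{11} = 12640;  s_{12} = -27296;  s_{13} = -185024;  s_{14} = -576320.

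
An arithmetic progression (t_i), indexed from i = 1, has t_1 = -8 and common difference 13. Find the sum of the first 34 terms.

t_i = -8 + (i - 1)·13.
t_{34} = 421; S = 34·(-8 + 421)/2 = 7021.

7021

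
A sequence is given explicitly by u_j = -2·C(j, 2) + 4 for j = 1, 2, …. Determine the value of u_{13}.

-152

C(13, 2) = 78, so u_{13} = -152.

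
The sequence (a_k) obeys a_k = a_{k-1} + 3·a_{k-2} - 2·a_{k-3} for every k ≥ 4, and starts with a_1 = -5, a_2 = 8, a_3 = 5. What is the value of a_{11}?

3350

Applying the relation repeatedly:
a_4 = 39  a_5 = 38  a_6 = 145  a_7 = 181  a_8 = 540  a_9 = 793  a_{10} = 2051  a_{11} = 3350.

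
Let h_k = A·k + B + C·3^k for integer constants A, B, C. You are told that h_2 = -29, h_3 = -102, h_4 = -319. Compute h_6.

Plug in k = 2, 3, 4: 2A + B + 9C = -29; 3A + B + 27C = -102; 4A + B + 81C = -319.
Subtracting the first from the second: A + 18C = -73.
Subtracting the second from the third: A + 54C = -217.
Solving: C = -4, A = -1, then B = 9.
Therefore h_6 = -6 + 9 + (-4)·729 = -2913.

-2913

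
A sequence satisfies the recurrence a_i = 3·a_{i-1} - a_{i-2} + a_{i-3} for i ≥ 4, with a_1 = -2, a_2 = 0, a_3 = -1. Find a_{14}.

Applying the relation repeatedly:
a_4 = -5; a_5 = -14; a_6 = -38; …; a_{11} = -6181; a_{12} = -17117; a_{13} = -47402; a_{14} = -131270.

-131270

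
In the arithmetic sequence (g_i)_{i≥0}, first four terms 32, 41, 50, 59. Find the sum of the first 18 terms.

Common difference d = 9.
g_i = 32 + (i - 0)·9.
g_{17} = 185; S = 18·(32 + 185)/2 = 1953.

1953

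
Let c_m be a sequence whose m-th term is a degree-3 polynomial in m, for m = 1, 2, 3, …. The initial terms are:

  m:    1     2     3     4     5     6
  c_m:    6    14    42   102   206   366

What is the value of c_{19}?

13002

1st diffs: 8, 28, 60, 104, 160.
2nd diffs: 20, 32, 44, 56.
3rd diffs: 12, 12, 12 (constant).
Newton forward-difference form: c_m = 6 + 8·C(m-1,1) + 20·C(m-1,2) + 12·C(m-1,3).
At m = 19: m-1 = 18, so c_{19} = 6 + 144 + 3060 + 9792 = 13002.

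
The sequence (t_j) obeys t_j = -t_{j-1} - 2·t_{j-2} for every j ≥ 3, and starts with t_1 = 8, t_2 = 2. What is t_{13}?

-458

Step forward from the initial values:
t_3 = -18; t_4 = 14; t_5 = 22; …; t_{10} = -82; t_{11} = 294; t_{12} = -130; t_{13} = -458.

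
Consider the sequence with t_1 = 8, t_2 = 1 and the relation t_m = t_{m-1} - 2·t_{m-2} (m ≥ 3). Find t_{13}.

-323

t_3 = -15;  t_4 = -17;  t_5 = 13;  …;  t_{10} = 31;  t_{11} = 261;  t_{12} = 199;  t_{13} = -323.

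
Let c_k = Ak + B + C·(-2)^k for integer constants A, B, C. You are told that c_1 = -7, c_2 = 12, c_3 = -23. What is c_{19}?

-1572847

Write the equations: A + B - 2C = -7; 2A + B + 4C = 12; 3A + B - 8C = -23.
Subtracting the first from the second: A + 6C = 19.
Subtracting the second from the third: A - 12C = -35.
Solving: C = 3, A = 1, then B = -2.
Hence c_{19} = 1·19 + (-2) + 3·(-524288) = -1572847.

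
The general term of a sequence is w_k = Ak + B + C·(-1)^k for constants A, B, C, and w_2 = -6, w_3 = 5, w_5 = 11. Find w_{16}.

36

At k = 2, 3, 5: 2A + B + C = -6; 3A + B - C = 5; 5A + B - C = 11.
Subtracting the first from the second: A - 2C = 11.
Subtracting the second from the third: 2A = 6.
Solving: C = -4, A = 3, then B = -8.
Therefore w_{16} = 48 + (-8) + (-4)·1 = 36.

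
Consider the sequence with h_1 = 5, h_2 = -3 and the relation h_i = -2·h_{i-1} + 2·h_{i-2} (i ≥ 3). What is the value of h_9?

5968

h_3 = 16, h_4 = -38, h_5 = 108, h_6 = -292, h_7 = 800, h_8 = -2184, h_9 = 5968.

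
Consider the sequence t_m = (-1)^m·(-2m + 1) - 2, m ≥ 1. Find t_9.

15

(-1)^9 = -1; -2m + 1 at m=9 is -17; so t_9 = 15.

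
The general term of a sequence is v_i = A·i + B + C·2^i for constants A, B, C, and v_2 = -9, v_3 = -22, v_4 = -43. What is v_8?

-543

The three given values yield: 2A + B + 4C = -9; 3A + B + 8C = -22; 4A + B + 16C = -43.
Subtracting the first from the second: A + 4C = -13.
Subtracting the second from the third: A + 8C = -21.
Solving: C = -2, A = -5, then B = 9.
Therefore v_8 = -40 + 9 + (-2)·256 = -543.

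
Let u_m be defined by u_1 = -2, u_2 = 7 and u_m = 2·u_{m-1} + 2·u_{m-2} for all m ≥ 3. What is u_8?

Step forward from the initial values:
u_3 = 10  u_4 = 34  u_5 = 88  u_6 = 244  u_7 = 664  u_8 = 1816.

1816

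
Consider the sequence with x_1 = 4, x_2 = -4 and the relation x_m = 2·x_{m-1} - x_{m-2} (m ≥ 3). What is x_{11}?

-76

x_3 = -12;  x_4 = -20;  x_5 = -28;  x_6 = -36;  x_7 = -44;  x_8 = -52;  x_9 = -60;  x_{10} = -68;  x_{11} = -76.
(Characteristic roots are 1 and 1.)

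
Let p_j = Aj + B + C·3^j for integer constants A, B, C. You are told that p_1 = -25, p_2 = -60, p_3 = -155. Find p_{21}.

Write the equations: A + B + 3C = -25; 2A + B + 9C = -60; 3A + B + 27C = -155.
Subtracting the first from the second: A + 6C = -35.
Subtracting the second from the third: A + 18C = -95.
Solving: C = -5, A = -5, then B = -5.
So p_j = -5·j + (-5) + (-5)·3^j; at j=21 this is -52301766125.

-52301766125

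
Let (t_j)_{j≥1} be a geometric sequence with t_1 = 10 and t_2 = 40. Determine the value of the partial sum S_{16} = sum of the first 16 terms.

14316557650

Common ratio r = 4.
t_j = 10·4^(j-1).
S = 10·(4^16 - 1)/(4 - 1) = 10·(4294967296 - 1)/(3) = 14316557650.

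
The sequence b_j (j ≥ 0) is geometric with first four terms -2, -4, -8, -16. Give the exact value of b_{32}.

Common ratio r = 2.
b_j = (-2)·2^(j-0).
b_{32} = (-2)·2^32 = -8589934592.

-8589934592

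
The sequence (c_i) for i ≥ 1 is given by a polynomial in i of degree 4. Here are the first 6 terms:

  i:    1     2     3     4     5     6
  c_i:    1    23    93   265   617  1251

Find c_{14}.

36635

1st diffs: 22, 70, 172, 352, 634.
2nd diffs: 48, 102, 180, 282.
3rd diffs: 54, 78, 102.
4th diffs: 24, 24 (constant).
Newton forward-difference form: c_i = 1 + 22·C(i-1,1) + 48·C(i-1,2) + 54·C(i-1,3) + 24·C(i-1,4).
At i = 14: i-1 = 13, so c_{14} = 1 + 286 + 3744 + 15444 + 17160 = 36635.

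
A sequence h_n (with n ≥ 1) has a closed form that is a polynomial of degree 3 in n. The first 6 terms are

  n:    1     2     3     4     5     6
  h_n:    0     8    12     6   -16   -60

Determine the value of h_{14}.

-1924

1st diffs: 8, 4, -6, -22, -44.
2nd diffs: -4, -10, -16, -22.
3rd diffs: -6, -6, -6 (constant).
So h_n = -n^3 + 4n^2 + 3n - 6.
Evaluating at n = 14 gives h_{14} = -1924.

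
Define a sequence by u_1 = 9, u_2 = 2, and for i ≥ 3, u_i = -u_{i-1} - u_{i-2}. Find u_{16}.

Step forward from the initial values:
u_3 = -11; u_4 = 9; u_5 = 2; …; u_{13} = 9; u_{14} = 2; u_{15} = -11; u_{16} = 9.

9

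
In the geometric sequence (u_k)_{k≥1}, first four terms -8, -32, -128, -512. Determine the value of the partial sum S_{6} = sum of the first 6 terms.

Common ratio r = 4.
u_k = (-8)·4^(k-1).
S = (-8)·(4^6 - 1)/(4 - 1) = (-8)·(4096 - 1)/(3) = -10920.

-10920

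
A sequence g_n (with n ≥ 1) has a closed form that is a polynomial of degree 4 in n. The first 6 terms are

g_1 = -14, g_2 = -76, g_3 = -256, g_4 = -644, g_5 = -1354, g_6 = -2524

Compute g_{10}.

1st diffs: -62, -180, -388, -710, -1170.
2nd diffs: -118, -208, -322, -460.
3rd diffs: -90, -114, -138.
4th diffs: -24, -24 (constant).
Newton forward-difference form: g_n = -14 + (-62)·C(n-1,1) + (-118)·C(n-1,2) + (-90)·C(n-1,3) + (-24)·C(n-1,4).
At n = 10: n-1 = 9, so g_{10} = -14 - 558 - 4248 - 7560 - 3024 = -15404.

-15404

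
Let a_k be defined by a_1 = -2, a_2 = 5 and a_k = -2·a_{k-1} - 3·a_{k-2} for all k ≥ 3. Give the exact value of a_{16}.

Step forward from the initial values:
a_3 = -4; a_4 = -7; a_5 = 26; …; a_{13} = 722; a_{14} = 2105; a_{15} = -6376; a_{16} = 6437.

6437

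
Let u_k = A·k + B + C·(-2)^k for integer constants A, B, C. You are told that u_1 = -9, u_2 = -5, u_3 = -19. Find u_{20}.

Write the equations: A + B - 2C = -9; 2A + B + 4C = -5; 3A + B - 8C = -19.
Subtracting the first from the second: A + 6C = 4.
Subtracting the second from the third: A - 12C = -14.
Solving: C = 1, A = -2, then B = -5.
So u_k = -2·k + (-5) + 1·(-2)^k; at k=20 this is 1048531.

1048531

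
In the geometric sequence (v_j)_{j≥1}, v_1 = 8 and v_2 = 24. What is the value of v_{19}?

3099363912

Common ratio r = 3.
v_j = 8·3^(j-1).
v_{19} = 8·3^18 = 3099363912.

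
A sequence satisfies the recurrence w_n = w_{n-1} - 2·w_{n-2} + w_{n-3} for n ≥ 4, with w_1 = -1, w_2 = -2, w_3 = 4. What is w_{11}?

Iterate the recurrence:
w_4 = 7;  w_5 = -3;  w_6 = -13;  w_7 = 0;  w_8 = 23;  w_9 = 10;  w_{10} = -36;  w_{11} = -33.

-33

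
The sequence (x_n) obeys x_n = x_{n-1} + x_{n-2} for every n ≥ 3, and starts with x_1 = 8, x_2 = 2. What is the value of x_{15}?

2618

Step forward from the initial values:
x_3 = 10, x_4 = 12, x_5 = 22, …, x_{12} = 618, x_{13} = 1000, x_{14} = 1618, x_{15} = 2618.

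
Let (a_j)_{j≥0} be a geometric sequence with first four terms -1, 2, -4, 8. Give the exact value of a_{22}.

Common ratio r = -2.
a_j = (-1)·(-2)^(j-0).
a_{22} = (-1)·(-2)^22 = -4194304.

-4194304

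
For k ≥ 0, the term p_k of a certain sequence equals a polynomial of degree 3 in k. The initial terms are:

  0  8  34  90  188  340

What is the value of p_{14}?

6118

1st diffs: 8, 26, 56, 98, 152.
2nd diffs: 18, 30, 42, 54.
3rd diffs: 12, 12, 12 (constant).
So p_k = 2k^3 + 3k^2 + 3k.
Evaluating at k = 14 gives p_{14} = 6118.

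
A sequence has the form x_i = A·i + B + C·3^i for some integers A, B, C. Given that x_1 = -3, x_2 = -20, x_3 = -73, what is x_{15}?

-43046701

The three given values yield: A + B + 3C = -3; 2A + B + 9C = -20; 3A + B + 27C = -73.
Subtracting the first from the second: A + 6C = -17.
Subtracting the second from the third: A + 18C = -53.
Solving: C = -3, A = 1, then B = 5.
So x_i = 1·i + 5 + (-3)·3^i; at i=15 this is -43046701.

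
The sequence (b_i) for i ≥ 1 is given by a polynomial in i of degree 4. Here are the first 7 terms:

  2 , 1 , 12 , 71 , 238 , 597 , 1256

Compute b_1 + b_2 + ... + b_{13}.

60008

1st diffs: -1, 11, 59, 167, 359, 659.
2nd diffs: 12, 48, 108, 192, 300.
3rd diffs: 36, 60, 84, 108.
4th diffs: 24, 24, 24 (constant).
So b_i = i^4 - 4i^3 + 5i^2 - 3i + 3.
Continuing: …, 2347, 4026, 6473, 9892, …, b_{13} = 20582.
Summing i = 1..13 (13 terms) gives 60008.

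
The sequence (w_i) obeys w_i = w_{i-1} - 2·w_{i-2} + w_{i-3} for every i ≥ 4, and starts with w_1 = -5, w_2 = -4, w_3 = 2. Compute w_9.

8

Step forward from the initial values:
w_4 = 5;  w_5 = -3;  w_6 = -11;  w_7 = 0;  w_8 = 19;  w_9 = 8.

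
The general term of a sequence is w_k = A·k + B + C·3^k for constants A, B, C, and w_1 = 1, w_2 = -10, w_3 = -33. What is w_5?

Write the equations: A + B + 3C = 1; 2A + B + 9C = -10; 3A + B + 27C = -33.
Subtracting the first from the second: A + 6C = -11.
Subtracting the second from the third: A + 18C = -23.
Solving: C = -1, A = -5, then B = 9.
Hence w_5 = -5·5 + 9 + (-1)·243 = -259.

-259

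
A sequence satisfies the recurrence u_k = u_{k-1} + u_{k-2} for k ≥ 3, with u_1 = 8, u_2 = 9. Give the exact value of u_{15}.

5257

Applying the relation repeatedly:
u_3 = 17  u_4 = 26  u_5 = 43  …  u_{12} = 1241  u_{13} = 2008  u_{14} = 3249  u_{15} = 5257.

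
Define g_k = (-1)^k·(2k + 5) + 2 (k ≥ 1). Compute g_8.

23

(-1)^8 = 1; 2k + 5 at k=8 is 21; so g_8 = 23.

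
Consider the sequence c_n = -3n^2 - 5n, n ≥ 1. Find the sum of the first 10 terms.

-1430

Over n = 1..10: Σn = 55, Σn² = 385.
Total = (-3)·385 + (-5)·55 = -1430.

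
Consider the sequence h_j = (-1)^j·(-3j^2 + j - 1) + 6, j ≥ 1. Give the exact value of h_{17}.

857

(-1)^17 = -1; -3j^2 + j - 1 at j=17 is -851; so h_{17} = 857.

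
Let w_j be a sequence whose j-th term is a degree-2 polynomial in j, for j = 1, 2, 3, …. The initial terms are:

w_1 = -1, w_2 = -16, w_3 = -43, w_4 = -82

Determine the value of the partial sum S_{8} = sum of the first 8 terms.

-1100

1st diffs: -15, -27, -39.
2nd diffs: -12, -12 (constant).
Newton forward-difference form: w_j = -1 + (-15)·C(j-1,1) + (-12)·C(j-1,2).
Continuing: -133, -196, -271, -358.
Summing j = 1..8 (8 terms) gives -1100.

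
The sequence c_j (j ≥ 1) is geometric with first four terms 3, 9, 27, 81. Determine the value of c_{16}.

Common ratio r = 3.
c_j = 3·3^(j-1).
c_{16} = 3·3^15 = 43046721.

43046721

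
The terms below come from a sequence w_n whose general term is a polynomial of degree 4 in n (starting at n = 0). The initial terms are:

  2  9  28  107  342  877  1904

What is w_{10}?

16452

1st diffs: 7, 19, 79, 235, 535, 1027.
2nd diffs: 12, 60, 156, 300, 492.
3rd diffs: 48, 96, 144, 192.
4th diffs: 48, 48, 48 (constant).
So w_n = 2n^4 - 4n^3 + 4n^2 + 5n + 2.
Evaluating at n = 10 gives w_{10} = 16452.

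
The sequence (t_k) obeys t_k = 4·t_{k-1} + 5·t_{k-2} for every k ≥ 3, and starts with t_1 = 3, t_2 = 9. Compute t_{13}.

488281251

Applying the relation repeatedly:
t_3 = 51, t_4 = 249, t_5 = 1251, …, t_{10} = 3906249, t_{11} = 19531251, t_{12} = 97656249, t_{13} = 488281251.
(Characteristic roots are 5 and -1.)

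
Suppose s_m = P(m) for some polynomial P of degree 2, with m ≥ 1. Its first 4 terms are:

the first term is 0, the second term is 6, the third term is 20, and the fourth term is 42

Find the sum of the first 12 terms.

2156

1st diffs: 6, 14, 22.
2nd diffs: 8, 8 (constant).
So s_m = 4m^2 - 6m + 2.
Continuing: …, 72, 110, 156, 210, …, s_{12} = 506.
Summing m = 1..12 (12 terms) gives 2156.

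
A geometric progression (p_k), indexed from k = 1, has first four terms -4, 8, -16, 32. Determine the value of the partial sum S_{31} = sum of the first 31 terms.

Common ratio r = -2.
p_k = (-4)·(-2)^(k-1).
S = (-4)·((-2)^31 - 1)/(-2 - 1) = (-4)·(-2147483648 - 1)/(-3) = -2863311532.

-2863311532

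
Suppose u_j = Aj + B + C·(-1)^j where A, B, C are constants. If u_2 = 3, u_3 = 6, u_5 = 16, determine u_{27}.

Write the equations: 2A + B + C = 3; 3A + B - C = 6; 5A + B - C = 16.
Subtracting the first from the second: A - 2C = 3.
Subtracting the second from the third: 2A = 10.
Solving: C = 1, A = 5, then B = -8.
Hence u_{27} = 5·27 + (-8) + 1·(-1) = 126.

126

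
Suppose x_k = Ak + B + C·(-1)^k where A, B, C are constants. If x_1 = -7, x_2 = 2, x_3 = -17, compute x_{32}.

-148

Plug in k = 1, 2, 3: A + B - C = -7; 2A + B + C = 2; 3A + B - C = -17.
Subtracting the first from the second: A + 2C = 9.
Subtracting the second from the third: A - 2C = -19.
Solving: C = 7, A = -5, then B = 5.
Therefore x_{32} = -160 + 5 + 7·1 = -148.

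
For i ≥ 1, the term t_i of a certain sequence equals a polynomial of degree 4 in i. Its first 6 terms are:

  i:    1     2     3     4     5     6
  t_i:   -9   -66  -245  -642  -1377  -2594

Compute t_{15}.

1st diffs: -57, -179, -397, -735, -1217.
2nd diffs: -122, -218, -338, -482.
3rd diffs: -96, -120, -144.
4th diffs: -24, -24 (constant).
Newton forward-difference form: t_i = -9 + (-57)·C(i-1,1) + (-122)·C(i-1,2) + (-96)·C(i-1,3) + (-24)·C(i-1,4).
At i = 15: i-1 = 14, so t_{15} = -9 - 798 - 11102 - 34944 - 24024 = -70877.

-70877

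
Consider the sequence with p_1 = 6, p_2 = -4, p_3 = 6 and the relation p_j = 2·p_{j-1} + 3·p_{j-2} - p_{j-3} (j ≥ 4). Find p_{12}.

3414

Step forward from the initial values:
p_4 = -6  p_5 = 10  p_6 = -4  p_7 = 28  p_8 = 34  p_9 = 156  p_{10} = 386  p_{11} = 1206  p_{12} = 3414.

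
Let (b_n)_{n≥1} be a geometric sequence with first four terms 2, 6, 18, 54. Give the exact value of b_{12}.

354294

Common ratio r = 3.
b_n = 2·3^(n-1).
b_{12} = 2·3^11 = 354294.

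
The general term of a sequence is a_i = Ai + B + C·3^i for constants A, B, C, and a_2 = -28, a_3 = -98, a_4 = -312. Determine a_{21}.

-41841412766

The three given values yield: 2A + B + 9C = -28; 3A + B + 27C = -98; 4A + B + 81C = -312.
Subtracting the first from the second: A + 18C = -70.
Subtracting the second from the third: A + 54C = -214.
Solving: C = -4, A = 2, then B = 4.
Hence a_{21} = 2·21 + 4 + (-4)·10460353203 = -41841412766.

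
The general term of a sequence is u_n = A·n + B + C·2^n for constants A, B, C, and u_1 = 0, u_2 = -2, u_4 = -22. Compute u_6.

-114

Write the equations: A + B + 2C = 0; 2A + B + 4C = -2; 4A + B + 16C = -22.
Subtracting the first from the second: A + 2C = -2.
Subtracting the second from the third: 2A + 12C = -20.
Solving: C = -2, A = 2, then B = 2.
Therefore u_6 = 12 + 2 + (-2)·64 = -114.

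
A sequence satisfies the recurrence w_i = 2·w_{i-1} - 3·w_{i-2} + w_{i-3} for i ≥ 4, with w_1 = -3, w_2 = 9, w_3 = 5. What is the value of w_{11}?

Iterate the recurrence:
w_4 = -20, w_5 = -46, w_6 = -27, w_7 = 64, w_8 = 163, w_9 = 107, w_{10} = -211, w_{11} = -580.

-580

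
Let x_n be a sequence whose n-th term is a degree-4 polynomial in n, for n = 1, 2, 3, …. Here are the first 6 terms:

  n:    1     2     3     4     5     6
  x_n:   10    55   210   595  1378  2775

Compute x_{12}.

42195

1st diffs: 45, 155, 385, 783, 1397.
2nd diffs: 110, 230, 398, 614.
3rd diffs: 120, 168, 216.
4th diffs: 48, 48 (constant).
So x_n = 2n^4 + 5n^2 + 3.
Evaluating at n = 12 gives x_{12} = 42195.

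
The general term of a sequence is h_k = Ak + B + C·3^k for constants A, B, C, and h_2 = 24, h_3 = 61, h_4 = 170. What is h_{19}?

Write the equations: 2A + B + 9C = 24; 3A + B + 27C = 61; 4A + B + 81C = 170.
Subtracting the first from the second: A + 18C = 37.
Subtracting the second from the third: A + 54C = 109.
Solving: C = 2, A = 1, then B = 4.
So h_k = 1·k + 4 + 2·3^k; at k=19 this is 2324522957.

2324522957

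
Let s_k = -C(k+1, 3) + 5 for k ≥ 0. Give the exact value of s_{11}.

-215

C(12, 3) = 220, so s_{11} = -215.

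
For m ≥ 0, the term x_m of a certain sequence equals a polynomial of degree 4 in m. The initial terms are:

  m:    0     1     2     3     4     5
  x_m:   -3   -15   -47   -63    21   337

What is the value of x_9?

8241

1st diffs: -12, -32, -16, 84, 316.
2nd diffs: -20, 16, 100, 232.
3rd diffs: 36, 84, 132.
4th diffs: 48, 48 (constant).
Newton forward-difference form: x_m = -3 + (-12)·C(m,1) + (-20)·C(m,2) + 36·C(m,3) + 48·C(m,4).
At m = 9: m = 9, so x_9 = -3 - 108 - 720 + 3024 + 6048 = 8241.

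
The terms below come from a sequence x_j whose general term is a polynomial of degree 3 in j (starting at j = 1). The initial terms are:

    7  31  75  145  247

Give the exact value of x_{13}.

2935

1st diffs: 24, 44, 70, 102.
2nd diffs: 20, 26, 32.
3rd diffs: 6, 6 (constant).
So x_j = j^3 + 4j^2 + 5j - 3.
Evaluating at j = 13 gives x_{13} = 2935.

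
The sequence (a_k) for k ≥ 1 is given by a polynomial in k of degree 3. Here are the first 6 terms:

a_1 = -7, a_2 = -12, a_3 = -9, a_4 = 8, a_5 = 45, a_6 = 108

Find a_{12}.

1368

1st diffs: -5, 3, 17, 37, 63.
2nd diffs: 8, 14, 20, 26.
3rd diffs: 6, 6, 6 (constant).
Newton forward-difference form: a_k = -7 + (-5)·C(k-1,1) + 8·C(k-1,2) + 6·C(k-1,3).
At k = 12: k-1 = 11, so a_{12} = -7 - 55 + 440 + 990 = 1368.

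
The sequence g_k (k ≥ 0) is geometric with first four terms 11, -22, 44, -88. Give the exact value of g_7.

Common ratio r = -2.
g_k = 11·(-2)^(k-0).
g_7 = 11·(-2)^7 = -1408.

-1408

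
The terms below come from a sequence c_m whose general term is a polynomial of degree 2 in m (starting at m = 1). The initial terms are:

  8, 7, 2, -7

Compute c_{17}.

-488

1st diffs: -1, -5, -9.
2nd diffs: -4, -4 (constant).
So c_m = -2m^2 + 5m + 5.
Evaluating at m = 17 gives c_{17} = -488.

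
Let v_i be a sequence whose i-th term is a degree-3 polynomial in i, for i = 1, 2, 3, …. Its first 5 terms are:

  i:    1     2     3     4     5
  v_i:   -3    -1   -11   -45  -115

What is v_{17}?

-8131

1st diffs: 2, -10, -34, -70.
2nd diffs: -12, -24, -36.
3rd diffs: -12, -12 (constant).
So v_i = -2i^3 + 6i^2 - 2i - 5.
Evaluating at i = 17 gives v_{17} = -8131.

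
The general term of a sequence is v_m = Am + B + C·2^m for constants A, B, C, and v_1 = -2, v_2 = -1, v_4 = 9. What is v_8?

245

At m = 1, 2, 4: A + B + 2C = -2; 2A + B + 4C = -1; 4A + B + 16C = 9.
Subtracting the first from the second: A + 2C = 1.
Subtracting the second from the third: 2A + 12C = 10.
Solving: C = 1, A = -1, then B = -3.
So v_m = -1·m + (-3) + 1·2^m; at m=8 this is 245.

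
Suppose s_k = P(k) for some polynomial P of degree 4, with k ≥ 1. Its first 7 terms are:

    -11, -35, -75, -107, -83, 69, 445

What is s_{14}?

22453

1st diffs: -24, -40, -32, 24, 152, 376.
2nd diffs: -16, 8, 56, 128, 224.
3rd diffs: 24, 48, 72, 96.
4th diffs: 24, 24, 24 (constant).
Newton forward-difference form: s_k = -11 + (-24)·C(k-1,1) + (-16)·C(k-1,2) + 24·C(k-1,3) + 24·C(k-1,4).
At k = 14: k-1 = 13, so s_{14} = -11 - 312 - 1248 + 6864 + 17160 = 22453.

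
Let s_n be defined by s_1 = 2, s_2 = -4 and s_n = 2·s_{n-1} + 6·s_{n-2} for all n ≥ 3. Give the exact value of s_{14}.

Step forward from the initial values:
s_3 = 4, s_4 = -16, s_5 = -8, …, s_{11} = -55232, s_{12} = -203008, s_{13} = -737408, s_{14} = -2692864.

-2692864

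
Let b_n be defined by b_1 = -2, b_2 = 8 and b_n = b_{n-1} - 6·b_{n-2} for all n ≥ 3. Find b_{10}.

-9388

Applying the relation repeatedly:
b_3 = 20; b_4 = -28; b_5 = -148; b_6 = 20; b_7 = 908; b_8 = 788; b_9 = -4660; b_{10} = -9388.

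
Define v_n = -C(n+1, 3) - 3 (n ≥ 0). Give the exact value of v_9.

-123

C(10, 3) = 120, so v_9 = -123.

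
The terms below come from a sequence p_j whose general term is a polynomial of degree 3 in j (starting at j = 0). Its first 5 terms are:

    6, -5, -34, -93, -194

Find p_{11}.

-3085

1st diffs: -11, -29, -59, -101.
2nd diffs: -18, -30, -42.
3rd diffs: -12, -12 (constant).
So p_j = -2j^3 - 3j^2 - 6j + 6.
Evaluating at j = 11 gives p_{11} = -3085.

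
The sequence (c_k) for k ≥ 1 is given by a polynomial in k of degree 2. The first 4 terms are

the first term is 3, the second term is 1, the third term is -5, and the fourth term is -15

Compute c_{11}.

1st diffs: -2, -6, -10.
2nd diffs: -4, -4 (constant).
Newton forward-difference form: c_k = 3 + (-2)·C(k-1,1) + (-4)·C(k-1,2).
At k = 11: k-1 = 10, so c_{11} = 3 - 20 - 180 = -197.

-197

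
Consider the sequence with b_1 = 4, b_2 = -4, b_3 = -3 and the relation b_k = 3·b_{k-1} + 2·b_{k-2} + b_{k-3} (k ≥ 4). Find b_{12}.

-401299

b_4 = -13, b_5 = -49, b_6 = -176, b_7 = -639, b_8 = -2318, b_9 = -8408, b_{10} = -30499, b_{11} = -110631, b_{12} = -401299.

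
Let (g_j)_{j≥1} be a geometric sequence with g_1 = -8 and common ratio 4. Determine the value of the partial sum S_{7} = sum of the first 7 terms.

g_j = (-8)·4^(j-1).
S = (-8)·(4^7 - 1)/(4 - 1) = (-8)·(16384 - 1)/(3) = -43688.

-43688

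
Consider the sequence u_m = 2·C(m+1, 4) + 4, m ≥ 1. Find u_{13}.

C(14, 4) = 1001, so u_{13} = 2006.

2006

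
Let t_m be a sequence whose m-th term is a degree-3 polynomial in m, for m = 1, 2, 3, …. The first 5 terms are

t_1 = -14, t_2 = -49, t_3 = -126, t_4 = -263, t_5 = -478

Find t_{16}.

-13139

1st diffs: -35, -77, -137, -215.
2nd diffs: -42, -60, -78.
3rd diffs: -18, -18 (constant).
So t_m = -3m^3 - 3m^2 - 5m - 3.
Evaluating at m = 16 gives t_{16} = -13139.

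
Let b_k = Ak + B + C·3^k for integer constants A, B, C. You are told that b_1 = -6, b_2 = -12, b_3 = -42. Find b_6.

-1428

Write the equations: A + B + 3C = -6; 2A + B + 9C = -12; 3A + B + 27C = -42.
Subtracting the first from the second: A + 6C = -6.
Subtracting the second from the third: A + 18C = -30.
Solving: C = -2, A = 6, then B = -6.
Therefore b_6 = 36 + (-6) + (-2)·729 = -1428.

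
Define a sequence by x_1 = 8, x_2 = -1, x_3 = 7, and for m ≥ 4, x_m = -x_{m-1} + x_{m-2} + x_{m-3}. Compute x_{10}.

Compute successive terms:
x_4 = 0  x_5 = 6  x_6 = 1  x_7 = 5  x_8 = 2  x_9 = 4  x_{10} = 3.

3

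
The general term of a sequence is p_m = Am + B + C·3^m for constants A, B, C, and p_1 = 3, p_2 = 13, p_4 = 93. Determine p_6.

749

The three given values yield: A + B + 3C = 3; 2A + B + 9C = 13; 4A + B + 81C = 93.
Subtracting the first from the second: A + 6C = 10.
Subtracting the second from the third: 2A + 72C = 80.
Solving: C = 1, A = 4, then B = -4.
Therefore p_6 = 24 + (-4) + 1·729 = 749.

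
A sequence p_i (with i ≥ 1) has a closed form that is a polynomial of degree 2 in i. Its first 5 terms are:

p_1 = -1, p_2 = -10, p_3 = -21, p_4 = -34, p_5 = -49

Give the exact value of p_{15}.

1st diffs: -9, -11, -13, -15.
2nd diffs: -2, -2, -2 (constant).
So p_i = -i^2 - 6i + 6.
Evaluating at i = 15 gives p_{15} = -309.

-309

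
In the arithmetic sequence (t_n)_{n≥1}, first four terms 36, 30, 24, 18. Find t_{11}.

Common difference d = -6.
t_n = 36 + (n - 1)·(-6).
t_{11} = 36 + 10·(-6) = -24.

-24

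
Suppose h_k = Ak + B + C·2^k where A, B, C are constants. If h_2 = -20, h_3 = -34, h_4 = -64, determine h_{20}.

-4194272

At k = 2, 3, 4: 2A + B + 4C = -20; 3A + B + 8C = -34; 4A + B + 16C = -64.
Subtracting the first from the second: A + 4C = -14.
Subtracting the second from the third: A + 8C = -30.
Solving: C = -4, A = 2, then B = -8.
So h_k = 2·k + (-8) + (-4)·2^k; at k=20 this is -4194272.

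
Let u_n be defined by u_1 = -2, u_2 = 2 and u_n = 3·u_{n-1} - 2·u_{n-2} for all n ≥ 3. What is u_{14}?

32762

Compute successive terms:
u_3 = 10;  u_4 = 26;  u_5 = 58;  …;  u_{11} = 4090;  u_{12} = 8186;  u_{13} = 16378;  u_{14} = 32762.
(Characteristic roots are 2 and 1.)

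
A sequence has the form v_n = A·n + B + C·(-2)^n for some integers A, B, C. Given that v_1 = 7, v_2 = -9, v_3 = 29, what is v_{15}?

98333

Plug in n = 1, 2, 3: A + B - 2C = 7; 2A + B + 4C = -9; 3A + B - 8C = 29.
Subtracting the first from the second: A + 6C = -16.
Subtracting the second from the third: A - 12C = 38.
Solving: C = -3, A = 2, then B = -1.
So v_n = 2·n + (-1) + (-3)·(-2)^n; at n=15 this is 98333.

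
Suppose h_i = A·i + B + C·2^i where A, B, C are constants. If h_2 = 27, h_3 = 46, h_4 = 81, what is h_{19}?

2097214

The three given values yield: 2A + B + 4C = 27; 3A + B + 8C = 46; 4A + B + 16C = 81.
Subtracting the first from the second: A + 4C = 19.
Subtracting the second from the third: A + 8C = 35.
Solving: C = 4, A = 3, then B = 5.
So h_i = 3·i + 5 + 4·2^i; at i=19 this is 2097214.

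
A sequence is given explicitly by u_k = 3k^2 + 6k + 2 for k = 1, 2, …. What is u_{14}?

u_{14} = 3·14^2 + 6·14 + 2 = 674.

674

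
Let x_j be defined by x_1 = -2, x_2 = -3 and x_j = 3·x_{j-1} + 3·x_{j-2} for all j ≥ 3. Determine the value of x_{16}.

-480619494

Iterate the recurrence:
x_3 = -15; x_4 = -54; x_5 = -207; …; x_{13} = -8819442; x_{14} = -33437043; x_{15} = -126769455; x_{16} = -480619494.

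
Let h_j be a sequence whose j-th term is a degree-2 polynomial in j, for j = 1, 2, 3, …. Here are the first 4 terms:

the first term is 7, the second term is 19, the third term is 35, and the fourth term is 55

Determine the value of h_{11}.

1st diffs: 12, 16, 20.
2nd diffs: 4, 4 (constant).
Newton forward-difference form: h_j = 7 + 12·C(j-1,1) + 4·C(j-1,2).
At j = 11: j-1 = 10, so h_{11} = 7 + 120 + 180 = 307.

307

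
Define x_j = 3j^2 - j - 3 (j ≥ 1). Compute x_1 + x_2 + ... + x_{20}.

Over j = 1..20: Σj = 210, Σj² = 2870.
Total = (3)·2870 + (-1)·210 + (-3)·20 = 8340.

8340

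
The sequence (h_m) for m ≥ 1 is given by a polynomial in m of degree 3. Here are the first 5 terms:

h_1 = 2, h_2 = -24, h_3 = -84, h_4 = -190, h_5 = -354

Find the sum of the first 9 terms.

1st diffs: -26, -60, -106, -164.
2nd diffs: -34, -46, -58.
3rd diffs: -12, -12 (constant).
So h_m = -2m^3 - 5m^2 + 3m + 6.
Continuing: -588, -904, -1314, -1830.
Summing m = 1..9 (9 terms) gives -5286.

-5286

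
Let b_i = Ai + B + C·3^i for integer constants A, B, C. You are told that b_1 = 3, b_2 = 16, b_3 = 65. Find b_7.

Write the equations: A + B + 3C = 3; 2A + B + 9C = 16; 3A + B + 27C = 65.
Subtracting the first from the second: A + 6C = 13.
Subtracting the second from the third: A + 18C = 49.
Solving: C = 3, A = -5, then B = -1.
Hence b_7 = -5·7 + (-1) + 3·2187 = 6525.

6525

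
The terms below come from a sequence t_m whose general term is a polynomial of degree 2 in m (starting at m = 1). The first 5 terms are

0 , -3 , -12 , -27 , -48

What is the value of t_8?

1st diffs: -3, -9, -15, -21.
2nd diffs: -6, -6, -6 (constant).
Newton forward-difference form: t_m = (-3)·C(m-1,1) + (-6)·C(m-1,2).
At m = 8: m-1 = 7, so t_8 = -21 - 126 = -147.

-147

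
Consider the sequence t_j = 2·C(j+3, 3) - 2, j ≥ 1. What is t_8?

C(11, 3) = 165, so t_8 = 328.

328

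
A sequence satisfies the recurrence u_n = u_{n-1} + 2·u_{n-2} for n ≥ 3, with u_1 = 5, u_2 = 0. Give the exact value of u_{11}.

Step forward from the initial values:
u_3 = 10; u_4 = 10; u_5 = 30; u_6 = 50; u_7 = 110; u_8 = 210; u_9 = 430; u_{10} = 850; u_{11} = 1710.
(Characteristic roots are 2 and -1.)

1710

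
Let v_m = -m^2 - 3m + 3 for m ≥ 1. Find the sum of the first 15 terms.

Over m = 1..15: Σm = 120, Σm² = 1240.
Total = (-1)·1240 + (-3)·120 + (3)·15 = -1555.

-1555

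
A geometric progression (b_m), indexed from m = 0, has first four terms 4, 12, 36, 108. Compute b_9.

78732

Common ratio r = 3.
b_m = 4·3^(m-0).
b_9 = 4·3^9 = 78732.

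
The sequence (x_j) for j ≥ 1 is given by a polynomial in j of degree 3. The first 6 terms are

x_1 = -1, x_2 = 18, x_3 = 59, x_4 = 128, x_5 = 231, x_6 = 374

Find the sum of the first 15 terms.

1st diffs: 19, 41, 69, 103, 143.
2nd diffs: 22, 28, 34, 40.
3rd diffs: 6, 6, 6 (constant).
So x_j = j^3 + 5j^2 - 3j - 4.
Continuing: …, 563, 804, 1103, 1466, …, x_{15} = 4451.
Summing j = 1..15 (15 terms) gives 20180.

20180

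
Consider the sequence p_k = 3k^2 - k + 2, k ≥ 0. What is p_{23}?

1566

p_{23} = 3·23^2 - 1·23 + 2 = 1566.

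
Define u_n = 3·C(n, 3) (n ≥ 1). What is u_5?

C(5, 3) = 10, so u_5 = 30.

30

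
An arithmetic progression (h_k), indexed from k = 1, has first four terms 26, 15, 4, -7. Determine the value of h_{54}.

Common difference d = -11.
h_k = 26 + (k - 1)·(-11).
h_{54} = 26 + 53·(-11) = -557.

-557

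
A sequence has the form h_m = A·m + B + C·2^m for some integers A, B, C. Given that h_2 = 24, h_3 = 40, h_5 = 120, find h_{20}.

Write the equations: 2A + B + 4C = 24; 3A + B + 8C = 40; 5A + B + 32C = 120.
Subtracting the first from the second: A + 4C = 16.
Subtracting the second from the third: 2A + 24C = 80.
Solving: C = 3, A = 4, then B = 4.
Hence h_{20} = 4·20 + 4 + 3·1048576 = 3145812.

3145812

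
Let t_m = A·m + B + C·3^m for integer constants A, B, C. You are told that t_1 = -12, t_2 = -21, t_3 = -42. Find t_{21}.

The three given values yield: A + B + 3C = -12; 2A + B + 9C = -21; 3A + B + 27C = -42.
Subtracting the first from the second: A + 6C = -9.
Subtracting the second from the third: A + 18C = -21.
Solving: C = -1, A = -3, then B = -6.
Hence t_{21} = -3·21 + (-6) + (-1)·10460353203 = -10460353272.

-10460353272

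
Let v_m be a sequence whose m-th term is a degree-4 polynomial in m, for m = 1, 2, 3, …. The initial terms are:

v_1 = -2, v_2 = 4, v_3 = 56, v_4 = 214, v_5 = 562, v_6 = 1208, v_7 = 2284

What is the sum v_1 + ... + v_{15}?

175502

1st diffs: 6, 52, 158, 348, 646, 1076.
2nd diffs: 46, 106, 190, 298, 430.
3rd diffs: 60, 84, 108, 132.
4th diffs: 24, 24, 24 (constant).
So v_m = m^4 - 2m^2 - 3m + 2.
Continuing: …, 3946, 6374, 9772, 14368, …, v_{15} = 50132.
Summing m = 1..15 (15 terms) gives 175502.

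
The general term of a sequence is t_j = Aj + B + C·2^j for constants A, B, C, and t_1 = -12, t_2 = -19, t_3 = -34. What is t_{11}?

-8186

The three given values yield: A + B + 2C = -12; 2A + B + 4C = -19; 3A + B + 8C = -34.
Subtracting the first from the second: A + 2C = -7.
Subtracting the second from the third: A + 4C = -15.
Solving: C = -4, A = 1, then B = -5.
Therefore t_{11} = 11 + (-5) + (-4)·2048 = -8186.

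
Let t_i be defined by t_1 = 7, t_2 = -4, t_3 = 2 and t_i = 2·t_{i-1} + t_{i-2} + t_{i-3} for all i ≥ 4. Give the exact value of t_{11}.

3555

Step forward from the initial values:
t_4 = 7, t_5 = 12, t_6 = 33, t_7 = 85, t_8 = 215, t_9 = 548, t_{10} = 1396, t_{11} = 3555.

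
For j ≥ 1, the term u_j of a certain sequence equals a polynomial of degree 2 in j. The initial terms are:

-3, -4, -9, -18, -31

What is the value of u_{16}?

-438

1st diffs: -1, -5, -9, -13.
2nd diffs: -4, -4, -4 (constant).
Newton forward-difference form: u_j = -3 + (-1)·C(j-1,1) + (-4)·C(j-1,2).
At j = 16: j-1 = 15, so u_{16} = -3 - 15 - 420 = -438.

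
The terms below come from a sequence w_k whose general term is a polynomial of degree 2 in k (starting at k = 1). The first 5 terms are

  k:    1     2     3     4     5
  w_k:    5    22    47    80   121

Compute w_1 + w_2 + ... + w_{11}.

1st diffs: 17, 25, 33, 41.
2nd diffs: 8, 8, 8 (constant).
Newton forward-difference form: w_k = 5 + 17·C(k-1,1) + 8·C(k-1,2).
Continuing: …, 170, 227, 292, 365, …, w_{11} = 535.
Summing k = 1..11 (11 terms) gives 2310.

2310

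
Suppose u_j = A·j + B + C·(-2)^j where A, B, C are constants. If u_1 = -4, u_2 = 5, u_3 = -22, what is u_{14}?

32729

At j = 1, 2, 3: A + B - 2C = -4; 2A + B + 4C = 5; 3A + B - 8C = -22.
Subtracting the first from the second: A + 6C = 9.
Subtracting the second from the third: A - 12C = -27.
Solving: C = 2, A = -3, then B = 3.
Hence u_{14} = -3·14 + 3 + 2·16384 = 32729.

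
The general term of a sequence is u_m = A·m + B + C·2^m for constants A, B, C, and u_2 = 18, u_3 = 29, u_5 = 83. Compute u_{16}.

131124

The three given values yield: 2A + B + 4C = 18; 3A + B + 8C = 29; 5A + B + 32C = 83.
Subtracting the first from the second: A + 4C = 11.
Subtracting the second from the third: 2A + 24C = 54.
Solving: C = 2, A = 3, then B = 4.
So u_m = 3·m + 4 + 2·2^m; at m=16 this is 131124.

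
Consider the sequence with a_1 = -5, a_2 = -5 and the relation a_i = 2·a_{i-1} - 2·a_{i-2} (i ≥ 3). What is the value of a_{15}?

0

a_3 = 0, a_4 = 10, a_5 = 20, …, a_{12} = 160, a_{13} = 320, a_{14} = 320, a_{15} = 0.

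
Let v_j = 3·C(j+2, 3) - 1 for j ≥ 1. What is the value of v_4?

C(6, 3) = 20, so v_4 = 59.

59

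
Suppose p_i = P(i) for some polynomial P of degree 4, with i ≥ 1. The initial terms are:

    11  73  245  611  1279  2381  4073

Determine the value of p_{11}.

1st diffs: 62, 172, 366, 668, 1102, 1692.
2nd diffs: 110, 194, 302, 434, 590.
3rd diffs: 84, 108, 132, 156.
4th diffs: 24, 24, 24 (constant).
Newton forward-difference form: p_i = 11 + 62·C(i-1,1) + 110·C(i-1,2) + 84·C(i-1,3) + 24·C(i-1,4).
At i = 11: i-1 = 10, so p_{11} = 11 + 620 + 4950 + 10080 + 5040 = 20701.

20701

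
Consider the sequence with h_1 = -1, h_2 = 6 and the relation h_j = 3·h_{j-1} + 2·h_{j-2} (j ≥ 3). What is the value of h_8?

h_3 = 16, h_4 = 60, h_5 = 212, h_6 = 756, h_7 = 2692, h_8 = 9588.

9588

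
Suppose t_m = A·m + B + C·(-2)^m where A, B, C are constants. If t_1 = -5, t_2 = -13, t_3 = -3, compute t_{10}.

Plug in m = 1, 2, 3: A + B - 2C = -5; 2A + B + 4C = -13; 3A + B - 8C = -3.
Subtracting the first from the second: A + 6C = -8.
Subtracting the second from the third: A - 12C = 10.
Solving: C = -1, A = -2, then B = -5.
Therefore t_{10} = -20 + (-5) + (-1)·1024 = -1049.

-1049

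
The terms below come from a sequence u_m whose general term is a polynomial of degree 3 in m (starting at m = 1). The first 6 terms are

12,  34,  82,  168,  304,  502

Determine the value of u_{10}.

2154

1st diffs: 22, 48, 86, 136, 198.
2nd diffs: 26, 38, 50, 62.
3rd diffs: 12, 12, 12 (constant).
Newton forward-difference form: u_m = 12 + 22·C(m-1,1) + 26·C(m-1,2) + 12·C(m-1,3).
At m = 10: m-1 = 9, so u_{10} = 12 + 198 + 936 + 1008 = 2154.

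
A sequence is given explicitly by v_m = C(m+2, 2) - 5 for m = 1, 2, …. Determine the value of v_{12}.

86

C(14, 2) = 91, so v_{12} = 86.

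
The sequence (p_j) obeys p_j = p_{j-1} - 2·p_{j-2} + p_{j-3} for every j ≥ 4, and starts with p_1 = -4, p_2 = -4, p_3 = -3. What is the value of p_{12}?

Iterate the recurrence:
p_4 = 1, p_5 = 3, p_6 = -2, p_7 = -7, p_8 = 0, p_9 = 12, p_{10} = 5, p_{11} = -19, p_{12} = -17.

-17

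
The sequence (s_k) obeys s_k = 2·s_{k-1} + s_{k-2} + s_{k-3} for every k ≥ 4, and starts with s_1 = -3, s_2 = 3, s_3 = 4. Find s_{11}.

6194

Step forward from the initial values:
s_4 = 8;  s_5 = 23;  s_6 = 58;  s_7 = 147;  s_8 = 375;  s_9 = 955;  s_{10} = 2432;  s_{11} = 6194.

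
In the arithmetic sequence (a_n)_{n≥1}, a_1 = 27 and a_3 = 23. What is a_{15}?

Common difference d = (23 - 27) / (3 - 1) = -2.
a_n = 27 + (n - 1)·(-2).
a_{15} = 27 + 14·(-2) = -1.

-1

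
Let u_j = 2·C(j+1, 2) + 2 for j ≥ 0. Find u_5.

C(6, 2) = 15, so u_5 = 32.

32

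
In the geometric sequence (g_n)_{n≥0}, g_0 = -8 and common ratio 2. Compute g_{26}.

-536870912

g_n = (-8)·2^(n-0).
g_{26} = (-8)·2^26 = -536870912.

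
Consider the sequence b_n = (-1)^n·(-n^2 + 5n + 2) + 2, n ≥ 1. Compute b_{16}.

(-1)^16 = 1; -n^2 + 5n + 2 at n=16 is -174; so b_{16} = -172.

-172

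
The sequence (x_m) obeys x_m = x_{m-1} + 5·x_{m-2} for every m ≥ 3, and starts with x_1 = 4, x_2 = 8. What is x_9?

12268

Applying the relation repeatedly:
x_3 = 28;  x_4 = 68;  x_5 = 208;  x_6 = 548;  x_7 = 1588;  x_8 = 4328;  x_9 = 12268.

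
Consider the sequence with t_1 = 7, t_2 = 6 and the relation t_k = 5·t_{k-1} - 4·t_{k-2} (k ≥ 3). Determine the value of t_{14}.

-22369614

Step forward from the initial values:
t_3 = 2  t_4 = -14  t_5 = -78  …  t_{11} = -349518  t_{12} = -1398094  t_{13} = -5592398  t_{14} = -22369614.
(Characteristic roots are 4 and 1.)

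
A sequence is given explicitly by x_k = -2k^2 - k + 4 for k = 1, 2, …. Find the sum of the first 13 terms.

-1677

Over k = 1..13: Σk = 91, Σk² = 819.
Total = (-2)·819 + (-1)·91 + (4)·13 = -1677.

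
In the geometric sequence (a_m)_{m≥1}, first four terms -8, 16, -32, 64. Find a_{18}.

Common ratio r = -2.
a_m = (-8)·(-2)^(m-1).
a_{18} = (-8)·(-2)^17 = 1048576.

1048576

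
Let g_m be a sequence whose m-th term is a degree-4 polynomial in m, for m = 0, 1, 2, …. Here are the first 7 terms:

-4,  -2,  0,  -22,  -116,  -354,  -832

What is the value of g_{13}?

1st diffs: 2, 2, -22, -94, -238, -478.
2nd diffs: 0, -24, -72, -144, -240.
3rd diffs: -24, -48, -72, -96.
4th diffs: -24, -24, -24 (constant).
Newton forward-difference form: g_m = -4 + 2·C(m,1) + (-24)·C(m,3) + (-24)·C(m,4).
At m = 13: m = 13, so g_{13} = -4 + 26 - 6864 - 17160 = -24002.

-24002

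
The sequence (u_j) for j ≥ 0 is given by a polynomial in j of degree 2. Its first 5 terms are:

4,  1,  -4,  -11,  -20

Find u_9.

-95

1st diffs: -3, -5, -7, -9.
2nd diffs: -2, -2, -2 (constant).
Newton forward-difference form: u_j = 4 + (-3)·C(j,1) + (-2)·C(j,2).
At j = 9: j = 9, so u_9 = 4 - 27 - 72 = -95.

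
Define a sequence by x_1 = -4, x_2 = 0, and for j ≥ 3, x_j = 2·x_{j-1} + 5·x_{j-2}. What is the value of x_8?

Compute successive terms:
x_3 = -20  x_4 = -40  x_5 = -180  x_6 = -560  x_7 = -2020  x_8 = -6840.

-6840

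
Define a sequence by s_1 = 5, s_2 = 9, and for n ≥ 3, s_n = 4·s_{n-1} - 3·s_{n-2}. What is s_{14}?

3188649

Applying the relation repeatedly:
s_3 = 21; s_4 = 57; s_5 = 165; …; s_{11} = 118101; s_{12} = 354297; s_{13} = 1062885; s_{14} = 3188649.
(Characteristic roots are 3 and 1.)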